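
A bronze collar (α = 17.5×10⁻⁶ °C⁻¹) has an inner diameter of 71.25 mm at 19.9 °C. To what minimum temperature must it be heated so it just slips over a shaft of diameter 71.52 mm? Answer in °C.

T = 236 °C

Required Δd = 71.52 − 71.25 = 0.27 mm
Δd = αd₀ΔT ⇒ ΔT = Δd/(αd₀) = 0.27 / (17.5×10⁻⁶ × 71.25) = 216.54 K
T_min = 19.9 + 216.54 = 236.44 °C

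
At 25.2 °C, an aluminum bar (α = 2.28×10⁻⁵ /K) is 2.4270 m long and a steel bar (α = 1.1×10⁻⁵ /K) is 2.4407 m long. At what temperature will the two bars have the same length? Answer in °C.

T = 506.1 °C

Equal length when α₁L₁ΔT − α₂L₂ΔT = L₂ − L₁ = 1.37×10⁻² m
α₁L₁ = 5.53356×10⁻⁵, α₂L₂ = 2.68477×10⁻⁵ → Δ(αL) = 2.84879×10⁻⁵ m/K
ΔT = 1.37×10⁻² / 2.84879×10⁻⁵ = 480.906 K, so T = 25.2 + 480.906 = 506.106 °C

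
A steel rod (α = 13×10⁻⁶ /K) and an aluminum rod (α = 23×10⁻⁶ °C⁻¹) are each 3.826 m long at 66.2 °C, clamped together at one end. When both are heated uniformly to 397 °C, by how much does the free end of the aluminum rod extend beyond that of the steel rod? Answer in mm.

12.7 mm

ΔT = 330.8 K
steel: ΔL = 13×10⁻⁶ × 3.826 m × 330.8 = 1.6453×10⁻² m = 16.453 mm
aluminum: ΔL = 23×10⁻⁶ × 3.826 m × 330.8 = 2.9110×10⁻² m = 29.110 mm
difference = 29.110 − 16.453 = 12.657 mm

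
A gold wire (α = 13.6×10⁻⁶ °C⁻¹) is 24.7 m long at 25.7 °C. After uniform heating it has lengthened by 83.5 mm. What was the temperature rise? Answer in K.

ΔL = αL₀ΔT ⇒ ΔT = ΔL / (αL₀)
ΔT = 83.5×10⁻³ m / (13.6×10⁻⁶ × 24.7 m) = 248.57 K

ΔT = 249 K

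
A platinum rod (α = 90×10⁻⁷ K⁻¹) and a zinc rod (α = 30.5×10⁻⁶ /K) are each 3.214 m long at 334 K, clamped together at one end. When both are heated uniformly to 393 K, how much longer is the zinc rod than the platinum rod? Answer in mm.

4.08 mm

ΔT = 59 K
platinum: ΔL = 90×10⁻⁷ × 3.214 m × 59 = 1.7066×10⁻³ m = 1.7066 mm
zinc: ΔL = 30.5×10⁻⁶ × 3.214 m × 59 = 5.7836×10⁻³ m = 5.7836 mm
difference = 5.7836 − 1.7066 = 4.0770 mm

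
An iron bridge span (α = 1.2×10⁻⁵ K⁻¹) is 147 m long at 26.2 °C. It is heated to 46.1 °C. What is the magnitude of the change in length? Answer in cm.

|ΔT| = |46.1 − 26.2| = 19.9 K
ΔL = αL₀ΔT = (1.2×10⁻⁵)(147)(19.9) = 3.51×10⁻² m

ΔL = 3.51 cm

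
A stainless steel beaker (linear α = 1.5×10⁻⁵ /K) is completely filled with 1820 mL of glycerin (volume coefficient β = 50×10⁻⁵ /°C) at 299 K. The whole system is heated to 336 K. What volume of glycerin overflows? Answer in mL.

The beaker also expands: β_container ≈ 3α = 4.5×10⁻⁵ /K
Net overflow = V₀(β_liq − 3α_cont)ΔT
β − 3α = 5.00×10⁻⁴ − 4.5×10⁻⁵ = 4.55×10⁻⁴ /K; ΔT = 37 K
ΔV = 1820 × 4.55×10⁻⁴ × 37 = 30.6 mL

30.6 mL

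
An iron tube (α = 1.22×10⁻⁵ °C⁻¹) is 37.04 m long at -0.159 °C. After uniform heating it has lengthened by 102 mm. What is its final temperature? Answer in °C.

T = 226 °C

ΔL = αL₀ΔT ⇒ ΔT = ΔL / (αL₀)
ΔT = 102×10⁻³ m / (1.22×10⁻⁵ × 37.04 m) = 225.720 K
T = -0.159 + 225.720 = 225.561 °C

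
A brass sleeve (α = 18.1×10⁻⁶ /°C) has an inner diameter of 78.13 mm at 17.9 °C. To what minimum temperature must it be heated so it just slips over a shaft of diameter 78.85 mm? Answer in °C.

Required Δd = 78.85 − 78.13 = 0.72 mm
Δd = αd₀ΔT ⇒ ΔT = Δd/(αd₀) = 0.72 / (18.1×10⁻⁶ × 78.13) = 509.14 K
T_min = 17.9 + 509.14 = 527.04 °C

T = 527 °C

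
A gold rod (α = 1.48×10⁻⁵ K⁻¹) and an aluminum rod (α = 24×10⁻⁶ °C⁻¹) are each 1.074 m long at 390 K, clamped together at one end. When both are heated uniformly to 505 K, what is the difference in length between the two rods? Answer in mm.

ΔT = 115 K
gold: ΔL = 1.48×10⁻⁵ × 1.074 m × 115 = 1.8279×10⁻³ m = 1.8279 mm
aluminum: ΔL = 24×10⁻⁶ × 1.074 m × 115 = 2.9642×10⁻³ m = 2.9642 mm
difference = 2.9642 − 1.8279 = 1.1363 mm

1.14 mm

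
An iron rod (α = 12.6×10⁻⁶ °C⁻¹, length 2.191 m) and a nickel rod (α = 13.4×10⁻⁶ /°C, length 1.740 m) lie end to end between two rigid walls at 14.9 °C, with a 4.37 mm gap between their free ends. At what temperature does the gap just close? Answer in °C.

T = 101 °C

α₁L₁ = 2.76066×10⁻⁵ m/K, α₂L₂ = 2.3316×10⁻⁵ m/K → total 5.09226×10⁻⁵ m/K
ΔT = g/(α₁L₁+α₂L₂) = 4.37×10⁻³ / 5.09226×10⁻⁵ = 85.82 K
T = 14.9 + 85.82 = 100.72 °C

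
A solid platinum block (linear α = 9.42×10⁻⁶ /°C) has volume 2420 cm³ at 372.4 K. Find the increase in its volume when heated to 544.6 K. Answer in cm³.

Isotropic solid: β ≈ 3α = 2.8×10⁻⁵ /K; ΔT = 172.2 K
ΔV = 3αV₀ΔT = 3(9.42×10⁻⁶)(2420)(172.2) = 11.8 cm³

ΔV = 11.8 cm³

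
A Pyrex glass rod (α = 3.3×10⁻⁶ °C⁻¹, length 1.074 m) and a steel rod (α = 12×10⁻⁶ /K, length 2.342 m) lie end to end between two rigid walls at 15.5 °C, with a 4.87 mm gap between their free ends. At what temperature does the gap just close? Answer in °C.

Gap closes when ΔL₁ + ΔL₂ = 4.87 mm = 4.87×10⁻³ m
(α₁L₁ + α₂L₂)ΔT = g
α₁L₁ + α₂L₂ = 3.3×10⁻⁶×1.074 + 12×10⁻⁶×2.342 = 3.16482×10⁻⁵ m/K
ΔT = 4.87×10⁻³ / 3.16482×10⁻⁵ = 153.88 K
T = 15.5 + 153.88 = 169.38 °C

T = 169 °C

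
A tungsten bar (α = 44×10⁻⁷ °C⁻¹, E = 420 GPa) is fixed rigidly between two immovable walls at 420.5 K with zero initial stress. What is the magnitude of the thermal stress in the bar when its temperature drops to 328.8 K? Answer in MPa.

σ = 169 MPa

Fully constrained: the free strain ε = αΔT is blocked, so σ = Eε = EαΔT.
|ΔT| = 91.7 K
σ = 420×10⁹ × 44×10⁻⁷ × 91.7 = 1.69×10⁸ Pa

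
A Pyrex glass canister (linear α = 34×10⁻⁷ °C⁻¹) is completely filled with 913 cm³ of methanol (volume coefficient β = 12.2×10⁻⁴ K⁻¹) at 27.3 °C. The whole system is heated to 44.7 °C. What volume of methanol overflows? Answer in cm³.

The canister also expands: β_container ≈ 3α = 1.02×10⁻⁵ /K
Net overflow = V₀(β_liq − 3α_cont)ΔT
β − 3α = 1.22×10⁻³ − 1.02×10⁻⁵ = 1.2098×10⁻³ /K; ΔT = 17.4 K
ΔV = 913 × 1.2098×10⁻³ × 17.4 = 19.2 cm³

19.2 cm³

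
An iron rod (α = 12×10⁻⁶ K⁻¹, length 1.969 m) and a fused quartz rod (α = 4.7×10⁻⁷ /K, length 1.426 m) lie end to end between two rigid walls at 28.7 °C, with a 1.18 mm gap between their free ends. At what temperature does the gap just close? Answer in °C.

α₁L₁ = 2.3628×10⁻⁵ m/K, α₂L₂ = 6.7022×10⁻⁷ m/K → total 2.429822×10⁻⁵ m/K
ΔT = g/(α₁L₁+α₂L₂) = 1.18×10⁻³ / 2.429822×10⁻⁵ = 48.563 K
T = 28.7 + 48.563 = 77.263 °C

T = 77.3 °C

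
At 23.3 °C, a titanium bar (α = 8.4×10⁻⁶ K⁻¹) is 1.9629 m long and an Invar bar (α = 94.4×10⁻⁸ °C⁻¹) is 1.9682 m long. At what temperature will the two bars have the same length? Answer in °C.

Equal length when α₁L₁ΔT − α₂L₂ΔT = L₂ − L₁ = 5.30×10⁻³ m
α₁L₁ = 1.648836×10⁻⁵, α₂L₂ = 1.8579808×10⁻⁶ → Δ(αL) = 1.46303792×10⁻⁵ m/K
ΔT = 5.30×10⁻³ / 1.46303792×10⁻⁵ = 362.260 K, so T = 23.3 + 362.260 = 385.560 °C

T = 385.6 °C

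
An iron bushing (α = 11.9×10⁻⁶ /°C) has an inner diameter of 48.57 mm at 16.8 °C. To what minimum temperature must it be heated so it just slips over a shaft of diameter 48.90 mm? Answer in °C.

Required Δd = 48.90 − 48.57 = 0.33 mm
Δd = αd₀ΔT ⇒ ΔT = Δd/(αd₀) = 0.33 / (11.9×10⁻⁶ × 48.57) = 570.95 K
T_min = 16.8 + 570.95 = 587.75 °C

T = 588 °C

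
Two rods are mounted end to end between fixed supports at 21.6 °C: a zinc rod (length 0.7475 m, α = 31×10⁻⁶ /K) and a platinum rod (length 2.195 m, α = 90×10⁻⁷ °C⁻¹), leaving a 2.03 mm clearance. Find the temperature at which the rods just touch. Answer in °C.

T = 68.9 °C

Gap closes when ΔL₁ + ΔL₂ = 2.03 mm = 2.03×10⁻³ m
(α₁L₁ + α₂L₂)ΔT = g
α₁L₁ + α₂L₂ = 31×10⁻⁶×0.7475 + 90×10⁻⁷×2.195 = 4.29275×10⁻⁵ m/K
ΔT = 2.03×10⁻³ / 4.29275×10⁻⁵ = 47.289 K
T = 21.6 + 47.289 = 68.889 °C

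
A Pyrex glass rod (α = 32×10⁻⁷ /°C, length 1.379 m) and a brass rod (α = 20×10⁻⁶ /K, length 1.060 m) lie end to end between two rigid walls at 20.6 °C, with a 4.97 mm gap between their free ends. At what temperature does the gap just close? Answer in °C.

T = 215 °C

Gap closes when ΔL₁ + ΔL₂ = 4.97 mm = 4.97×10⁻³ m
(α₁L₁ + α₂L₂)ΔT = g
α₁L₁ + α₂L₂ = 32×10⁻⁷×1.379 + 20×10⁻⁶×1.060 = 2.56128×10⁻⁵ m/K
ΔT = 4.97×10⁻³ / 2.56128×10⁻⁵ = 194.04 K
T = 20.6 + 194.04 = 214.64 °C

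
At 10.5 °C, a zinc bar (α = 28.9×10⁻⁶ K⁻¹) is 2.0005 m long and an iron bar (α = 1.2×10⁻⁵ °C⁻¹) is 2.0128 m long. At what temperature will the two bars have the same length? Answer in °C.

T = 375.9 °C

Equal length when α₁L₁ΔT − α₂L₂ΔT = L₂ − L₁ = 1.23×10⁻² m
α₁L₁ = 5.781445×10⁻⁵, α₂L₂ = 2.41536×10⁻⁵ → Δ(αL) = 3.366085×10⁻⁵ m/K
ΔT = 1.23×10⁻² / 3.366085×10⁻⁵ = 365.410 K, so T = 10.5 + 365.410 = 375.910 °C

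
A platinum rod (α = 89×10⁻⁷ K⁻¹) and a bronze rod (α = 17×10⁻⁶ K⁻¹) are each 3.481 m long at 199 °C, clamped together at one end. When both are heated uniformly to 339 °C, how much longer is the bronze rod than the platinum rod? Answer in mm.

ΔT = 140 K
platinum: ΔL = 89×10⁻⁷ × 3.481 m × 140 = 4.3373×10⁻³ m = 4.3373 mm
bronze: ΔL = 17×10⁻⁶ × 3.481 m × 140 = 8.2848×10⁻³ m = 8.2848 mm
difference = 8.2848 − 4.3373 = 3.9475 mm

3.95 mm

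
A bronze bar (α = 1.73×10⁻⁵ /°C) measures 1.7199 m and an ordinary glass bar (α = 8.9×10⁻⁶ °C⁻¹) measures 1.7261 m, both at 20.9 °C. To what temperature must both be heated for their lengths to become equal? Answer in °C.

T = 451.7 °C

Equal length when α₁L₁ΔT − α₂L₂ΔT = L₂ − L₁ = 6.20×10⁻³ m
α₁L₁ = 2.975427×10⁻⁵, α₂L₂ = 1.536229×10⁻⁵ → Δ(αL) = 1.439198×10⁻⁵ m/K
ΔT = 6.20×10⁻³ / 1.439198×10⁻⁵ = 430.795 K, so T = 20.9 + 430.795 = 451.695 °C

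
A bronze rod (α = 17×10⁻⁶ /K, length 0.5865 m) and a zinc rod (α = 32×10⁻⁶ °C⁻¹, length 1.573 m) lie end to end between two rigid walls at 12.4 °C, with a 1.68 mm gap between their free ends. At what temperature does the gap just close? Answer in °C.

Gap closes when ΔL₁ + ΔL₂ = 1.68 mm = 1.68×10⁻³ m
(α₁L₁ + α₂L₂)ΔT = g
α₁L₁ + α₂L₂ = 17×10⁻⁶×0.5865 + 32×10⁻⁶×1.573 = 6.03065×10⁻⁵ m/K
ΔT = 1.68×10⁻³ / 6.03065×10⁻⁵ = 27.858 K
T = 12.4 + 27.858 = 40.258 °C

T = 40.3 °C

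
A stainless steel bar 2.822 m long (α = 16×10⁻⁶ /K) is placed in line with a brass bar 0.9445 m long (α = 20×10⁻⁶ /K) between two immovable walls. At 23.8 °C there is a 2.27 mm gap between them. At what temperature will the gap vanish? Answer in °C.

T = 59.2 °C

Gap closes when ΔL₁ + ΔL₂ = 2.27 mm = 2.27×10⁻³ m
(α₁L₁ + α₂L₂)ΔT = g
α₁L₁ + α₂L₂ = 16×10⁻⁶×2.822 + 20×10⁻⁶×0.9445 = 6.4042×10⁻⁵ m/K
ΔT = 2.27×10⁻³ / 6.4042×10⁻⁵ = 35.445 K
T = 23.8 + 35.445 = 59.245 °C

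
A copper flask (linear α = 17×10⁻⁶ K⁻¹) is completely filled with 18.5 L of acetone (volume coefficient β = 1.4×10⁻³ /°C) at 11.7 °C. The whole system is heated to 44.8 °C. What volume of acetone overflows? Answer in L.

0.826 L

The flask also expands: β_container ≈ 3α = 5.1×10⁻⁵ /K
Net overflow = V₀(β_liq − 3α_cont)ΔT
β − 3α = 1.40×10⁻³ − 5.1×10⁻⁵ = 1.349×10⁻³ /K; ΔT = 33.1 K
ΔV = 18.5 × 1.349×10⁻³ × 33.1 = 0.826 L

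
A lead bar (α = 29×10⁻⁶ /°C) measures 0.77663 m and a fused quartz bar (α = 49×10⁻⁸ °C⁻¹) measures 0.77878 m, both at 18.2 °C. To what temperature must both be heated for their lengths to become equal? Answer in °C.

Equal length when α₁L₁ΔT − α₂L₂ΔT = L₂ − L₁ = 2.15×10⁻³ m
α₁L₁ = 2.252227×10⁻⁵, α₂L₂ = 3.816022×10⁻⁷ → Δ(αL) = 2.21406678×10⁻⁵ m/K
ΔT = 2.15×10⁻³ / 2.21406678×10⁻⁵ = 97.106 K, so T = 18.2 + 97.106 = 115.306 °C

T = 115.3 °C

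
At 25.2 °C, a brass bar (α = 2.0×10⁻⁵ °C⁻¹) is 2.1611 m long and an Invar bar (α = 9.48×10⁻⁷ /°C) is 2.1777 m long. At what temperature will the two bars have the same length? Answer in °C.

Equal length when α₁L₁ΔT − α₂L₂ΔT = L₂ − L₁ = 1.66×10⁻² m
α₁L₁ = 4.3222×10⁻⁵, α₂L₂ = 2.0644596×10⁻⁶ → Δ(αL) = 4.11575404×10⁻⁵ m/K
ΔT = 1.66×10⁻² / 4.11575404×10⁻⁵ = 403.328 K, so T = 25.2 + 403.328 = 428.528 °C

T = 428.5 °C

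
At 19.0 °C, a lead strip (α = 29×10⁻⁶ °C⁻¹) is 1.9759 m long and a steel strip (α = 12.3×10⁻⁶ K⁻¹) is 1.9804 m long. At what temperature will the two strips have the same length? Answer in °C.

T = 155.6 °C

Equal length when α₁L₁ΔT − α₂L₂ΔT = L₂ − L₁ = 4.50×10⁻³ m
α₁L₁ = 5.73011×10⁻⁵, α₂L₂ = 2.435892×10⁻⁵ → Δ(αL) = 3.294218×10⁻⁵ m/K
ΔT = 4.50×10⁻³ / 3.294218×10⁻⁵ = 136.603 K, so T = 19.0 + 136.603 = 155.603 °C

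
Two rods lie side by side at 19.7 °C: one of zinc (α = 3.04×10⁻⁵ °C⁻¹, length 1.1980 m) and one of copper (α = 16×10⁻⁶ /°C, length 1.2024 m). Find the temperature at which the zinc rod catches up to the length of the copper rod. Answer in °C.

L₁(1 + α₁ΔT) = L₂(1 + α₂ΔT) ⇒ ΔT = (L₂ − L₁)/(α₁L₁ − α₂L₂)
L₂ − L₁ = 1.2024 − 1.1980 = 4.40×10⁻³ m
α₁L₁ − α₂L₂ = 3.04×10⁻⁵×1.1980 − 16×10⁻⁶×1.2024 = 1.71808×10⁻⁵ m/K
ΔT = 4.40×10⁻³ / 1.71808×10⁻⁵ = 256.100 K
T = 19.7 + 256.100 = 275.800 °C

T = 275.8 °C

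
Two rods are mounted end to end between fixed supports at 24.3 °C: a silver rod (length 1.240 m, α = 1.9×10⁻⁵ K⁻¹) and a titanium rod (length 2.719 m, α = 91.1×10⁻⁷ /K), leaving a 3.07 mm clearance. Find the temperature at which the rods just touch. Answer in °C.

T = 87.8 °C

Gap closes when ΔL₁ + ΔL₂ = 3.07 mm = 3.07×10⁻³ m
(α₁L₁ + α₂L₂)ΔT = g
α₁L₁ + α₂L₂ = 1.9×10⁻⁵×1.240 + 91.1×10⁻⁷×2.719 = 4.833009×10⁻⁵ m/K
ΔT = 3.07×10⁻³ / 4.833009×10⁻⁵ = 63.522 K
T = 24.3 + 63.522 = 87.822 °C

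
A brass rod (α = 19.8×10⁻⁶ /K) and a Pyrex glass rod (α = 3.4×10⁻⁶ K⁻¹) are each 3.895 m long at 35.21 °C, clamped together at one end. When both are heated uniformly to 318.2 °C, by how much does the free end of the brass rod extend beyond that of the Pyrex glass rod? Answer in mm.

ΔT = 282.99 K
brass: ΔL = 19.8×10⁻⁶ × 3.895 m × 282.99 = 2.1824×10⁻² m = 21.824 mm
Pyrex glass: ΔL = 3.4×10⁻⁶ × 3.895 m × 282.99 = 3.7476×10⁻³ m = 3.7476 mm
difference = 21.824 − 3.7476 = 18.0764 mm

18.1 mm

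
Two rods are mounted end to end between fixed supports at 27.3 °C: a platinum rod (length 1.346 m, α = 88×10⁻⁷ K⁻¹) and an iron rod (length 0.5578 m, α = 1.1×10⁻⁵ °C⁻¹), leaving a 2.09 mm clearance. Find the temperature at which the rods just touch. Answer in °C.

T = 144 °C

Gap closes when ΔL₁ + ΔL₂ = 2.09 mm = 2.09×10⁻³ m
(α₁L₁ + α₂L₂)ΔT = g
α₁L₁ + α₂L₂ = 88×10⁻⁷×1.346 + 1.1×10⁻⁵×0.5578 = 1.79806×10⁻⁵ m/K
ΔT = 2.09×10⁻³ / 1.79806×10⁻⁵ = 116.24 K
T = 27.3 + 116.24 = 143.54 °C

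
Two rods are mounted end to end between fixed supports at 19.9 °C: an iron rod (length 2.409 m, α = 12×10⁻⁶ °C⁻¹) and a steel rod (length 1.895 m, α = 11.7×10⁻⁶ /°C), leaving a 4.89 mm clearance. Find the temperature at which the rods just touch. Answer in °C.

T = 116 °C

α₁L₁ = 2.8908×10⁻⁵ m/K, α₂L₂ = 2.21715×10⁻⁵ m/K → total 5.10795×10⁻⁵ m/K
ΔT = g/(α₁L₁+α₂L₂) = 4.89×10⁻³ / 5.10795×10⁻⁵ = 95.73 K
T = 19.9 + 95.73 = 115.63 °C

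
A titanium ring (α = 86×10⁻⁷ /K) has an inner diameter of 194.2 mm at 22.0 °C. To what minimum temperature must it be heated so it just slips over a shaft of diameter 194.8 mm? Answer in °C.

T = 381 °C

Required Δd = 194.8 − 194.2 = 0.6 mm
Δd = αd₀ΔT ⇒ ΔT = Δd/(αd₀) = 0.6 / (86×10⁻⁷ × 194.2) = 359.26 K
T_min = 22.0 + 359.26 = 381.26 °C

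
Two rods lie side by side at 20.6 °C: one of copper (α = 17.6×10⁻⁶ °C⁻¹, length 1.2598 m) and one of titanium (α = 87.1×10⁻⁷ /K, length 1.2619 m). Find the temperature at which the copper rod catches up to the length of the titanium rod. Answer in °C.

T = 208.4 °C

Equal length when α₁L₁ΔT − α₂L₂ΔT = L₂ − L₁ = 2.10×10⁻³ m
α₁L₁ = 2.217248×10⁻⁵, α₂L₂ = 1.0991149×10⁻⁵ → Δ(αL) = 1.1181331×10⁻⁵ m/K
ΔT = 2.10×10⁻³ / 1.1181331×10⁻⁵ = 187.813 K, so T = 20.6 + 187.813 = 208.413 °C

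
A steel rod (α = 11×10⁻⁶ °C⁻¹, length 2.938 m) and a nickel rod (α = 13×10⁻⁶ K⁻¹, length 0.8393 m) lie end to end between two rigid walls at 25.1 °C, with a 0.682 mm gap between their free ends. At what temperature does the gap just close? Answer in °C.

T = 40.9 °C

Gap closes when ΔL₁ + ΔL₂ = 0.682 mm = 6.82×10⁻⁴ m
(α₁L₁ + α₂L₂)ΔT = g
α₁L₁ + α₂L₂ = 11×10⁻⁶×2.938 + 13×10⁻⁶×0.8393 = 4.32289×10⁻⁵ m/K
ΔT = 6.82×10⁻⁴ / 4.32289×10⁻⁵ = 15.776 K
T = 25.1 + 15.776 = 40.876 °C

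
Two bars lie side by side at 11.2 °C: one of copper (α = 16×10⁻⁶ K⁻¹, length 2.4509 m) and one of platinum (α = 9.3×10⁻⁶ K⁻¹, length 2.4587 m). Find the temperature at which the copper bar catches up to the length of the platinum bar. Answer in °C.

L₁(1 + α₁ΔT) = L₂(1 + α₂ΔT) ⇒ ΔT = (L₂ − L₁)/(α₁L₁ − α₂L₂)
L₂ − L₁ = 2.4587 − 2.4509 = 7.80×10⁻³ m
α₁L₁ − α₂L₂ = 16×10⁻⁶×2.4509 − 9.3×10⁻⁶×2.4587 = 1.634849×10⁻⁵ m/K
ΔT = 7.80×10⁻³ / 1.634849×10⁻⁵ = 477.108 K
T = 11.2 + 477.108 = 488.308 °C

T = 488.3 °C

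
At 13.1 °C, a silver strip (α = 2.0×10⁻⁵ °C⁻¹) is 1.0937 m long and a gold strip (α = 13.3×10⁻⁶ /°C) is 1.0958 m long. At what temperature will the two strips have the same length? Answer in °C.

L₁(1 + α₁ΔT) = L₂(1 + α₂ΔT) ⇒ ΔT = (L₂ − L₁)/(α₁L₁ − α₂L₂)
L₂ − L₁ = 1.0958 − 1.0937 = 2.10×10⁻³ m
α₁L₁ − α₂L₂ = 2.0×10⁻⁵×1.0937 − 13.3×10⁻⁶×1.0958 = 7.29986×10⁻⁶ m/K
ΔT = 2.10×10⁻³ / 7.29986×10⁻⁶ = 287.677 K
T = 13.1 + 287.677 = 300.777 °C

T = 300.8 °C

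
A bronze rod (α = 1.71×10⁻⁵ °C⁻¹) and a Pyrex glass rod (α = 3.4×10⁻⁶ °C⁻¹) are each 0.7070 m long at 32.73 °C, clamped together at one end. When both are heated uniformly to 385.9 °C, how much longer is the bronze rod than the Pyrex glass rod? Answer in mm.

3.42 mm

ΔT = 353.17 K
bronze: ΔL = 1.71×10⁻⁵ × 0.7070 m × 353.17 = 4.2697×10⁻³ m = 4.2697 mm
Pyrex glass: ΔL = 3.4×10⁻⁶ × 0.7070 m × 353.17 = 8.4895×10⁻⁴ m = 0.84895 mm
difference = 4.2697 − 0.84895 = 3.42075 mm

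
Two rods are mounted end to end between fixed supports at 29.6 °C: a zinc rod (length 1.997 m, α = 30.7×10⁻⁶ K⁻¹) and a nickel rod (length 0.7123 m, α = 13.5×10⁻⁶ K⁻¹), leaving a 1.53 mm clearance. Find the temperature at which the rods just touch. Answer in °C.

T = 51.2 °C

α₁L₁ = 6.13079×10⁻⁵ m/K, α₂L₂ = 9.61605×10⁻⁶ m/K → total 7.092395×10⁻⁵ m/K
ΔT = g/(α₁L₁+α₂L₂) = 1.53×10⁻³ / 7.092395×10⁻⁵ = 21.572 K
T = 29.6 + 21.572 = 51.172 °C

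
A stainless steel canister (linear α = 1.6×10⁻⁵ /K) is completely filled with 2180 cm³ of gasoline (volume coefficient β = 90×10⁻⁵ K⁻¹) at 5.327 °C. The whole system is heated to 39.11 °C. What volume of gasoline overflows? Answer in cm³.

62.7 cm³

The canister also expands: β_container ≈ 3α = 4.8×10⁻⁵ /K
Net overflow = V₀(β_liq − 3α_cont)ΔT
β − 3α = 9.00×10⁻⁴ − 4.8×10⁻⁵ = 8.52×10⁻⁴ /K; ΔT = 33.783 K
ΔV = 2180 × 8.52×10⁻⁴ × 33.783 = 62.7 cm³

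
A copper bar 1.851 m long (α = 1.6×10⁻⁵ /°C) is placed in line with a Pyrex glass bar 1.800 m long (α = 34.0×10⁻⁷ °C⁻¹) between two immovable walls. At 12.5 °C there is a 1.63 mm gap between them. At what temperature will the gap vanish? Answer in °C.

α₁L₁ = 2.9616×10⁻⁵ m/K, α₂L₂ = 6.120×10⁻⁶ m/K → total 3.5736×10⁻⁵ m/K
ΔT = g/(α₁L₁+α₂L₂) = 1.63×10⁻³ / 3.5736×10⁻⁵ = 45.612 K
T = 12.5 + 45.612 = 58.112 °C

T = 58.1 °C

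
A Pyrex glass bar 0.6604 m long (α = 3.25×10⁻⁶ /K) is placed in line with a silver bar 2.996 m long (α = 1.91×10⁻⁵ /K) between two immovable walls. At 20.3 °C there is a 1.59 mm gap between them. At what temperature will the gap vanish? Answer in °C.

Gap closes when ΔL₁ + ΔL₂ = 1.59 mm = 1.59×10⁻³ m
(α₁L₁ + α₂L₂)ΔT = g
α₁L₁ + α₂L₂ = 3.25×10⁻⁶×0.6604 + 1.91×10⁻⁵×2.996 = 5.93699×10⁻⁵ m/K
ΔT = 1.59×10⁻³ / 5.93699×10⁻⁵ = 26.781 K
T = 20.3 + 26.781 = 47.081 °C

T = 47.1 °C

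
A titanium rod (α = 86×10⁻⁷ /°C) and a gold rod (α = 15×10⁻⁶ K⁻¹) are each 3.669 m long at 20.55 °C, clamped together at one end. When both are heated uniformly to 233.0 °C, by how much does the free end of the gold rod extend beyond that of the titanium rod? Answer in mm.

ΔT = 212.45 K
titanium: ΔL = 86×10⁻⁷ × 3.669 m × 212.45 = 6.7035×10⁻³ m = 6.7035 mm
gold: ΔL = 15×10⁻⁶ × 3.669 m × 212.45 = 1.1692×10⁻² m = 11.692 mm
difference = 11.692 − 6.7035 = 4.9885 mm

4.99 mm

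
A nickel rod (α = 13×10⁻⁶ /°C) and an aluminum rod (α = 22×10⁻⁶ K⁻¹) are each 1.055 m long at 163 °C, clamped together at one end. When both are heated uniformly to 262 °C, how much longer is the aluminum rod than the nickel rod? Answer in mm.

0.940 mm

ΔT = 99 K
nickel: ΔL = 13×10⁻⁶ × 1.055 m × 99 = 1.3578×10⁻³ m = 1.3578 mm
aluminum: ΔL = 22×10⁻⁶ × 1.055 m × 99 = 2.2978×10⁻³ m = 2.2978 mm
difference = 2.2978 − 1.3578 = 0.9400 mm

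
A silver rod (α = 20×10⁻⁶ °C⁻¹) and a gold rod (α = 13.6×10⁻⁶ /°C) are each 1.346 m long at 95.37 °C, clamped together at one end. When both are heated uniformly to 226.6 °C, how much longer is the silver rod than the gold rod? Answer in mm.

1.13 mm

ΔT = 131.23 K
silver: ΔL = 20×10⁻⁶ × 1.346 m × 131.23 = 3.5327×10⁻³ m = 3.5327 mm
gold: ΔL = 13.6×10⁻⁶ × 1.346 m × 131.23 = 2.4022×10⁻³ m = 2.4022 mm
difference = 3.5327 − 2.4022 = 1.1305 mm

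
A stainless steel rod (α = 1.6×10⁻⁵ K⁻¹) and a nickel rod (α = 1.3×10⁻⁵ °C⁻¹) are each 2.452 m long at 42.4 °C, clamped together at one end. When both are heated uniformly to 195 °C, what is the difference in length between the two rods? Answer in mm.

ΔT = 152.6 K
stainless steel: ΔL = 1.6×10⁻⁵ × 2.452 m × 152.6 = 5.9868×10⁻³ m = 5.9868 mm
nickel: ΔL = 1.3×10⁻⁵ × 2.452 m × 152.6 = 4.8643×10⁻³ m = 4.8643 mm
difference = 5.9868 − 4.8643 = 1.1225 mm

1.12 mm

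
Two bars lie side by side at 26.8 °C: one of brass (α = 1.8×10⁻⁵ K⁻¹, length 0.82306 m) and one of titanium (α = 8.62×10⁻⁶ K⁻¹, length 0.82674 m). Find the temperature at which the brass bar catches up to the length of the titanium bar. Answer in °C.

T = 505.4 °C

L₁(1 + α₁ΔT) = L₂(1 + α₂ΔT) ⇒ ΔT = (L₂ − L₁)/(α₁L₁ − α₂L₂)
L₂ − L₁ = 0.82674 − 0.82306 = 3.68×10⁻³ m
α₁L₁ − α₂L₂ = 1.8×10⁻⁵×0.82306 − 8.62×10⁻⁶×0.82674 = 7.6885812×10⁻⁶ m/K
ΔT = 3.68×10⁻³ / 7.6885812×10⁻⁶ = 478.632 K
T = 26.8 + 478.632 = 505.432 °C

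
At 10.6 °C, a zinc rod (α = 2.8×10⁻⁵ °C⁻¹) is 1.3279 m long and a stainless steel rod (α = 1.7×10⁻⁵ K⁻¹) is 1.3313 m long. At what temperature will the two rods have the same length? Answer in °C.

T = 244.3 °C

L₁(1 + α₁ΔT) = L₂(1 + α₂ΔT) ⇒ ΔT = (L₂ − L₁)/(α₁L₁ − α₂L₂)
L₂ − L₁ = 1.3313 − 1.3279 = 3.40×10⁻³ m
α₁L₁ − α₂L₂ = 2.8×10⁻⁵×1.3279 − 1.7×10⁻⁵×1.3313 = 1.45491×10⁻⁵ m/K
ΔT = 3.40×10⁻³ / 1.45491×10⁻⁵ = 233.691 K
T = 10.6 + 233.691 = 244.291 °C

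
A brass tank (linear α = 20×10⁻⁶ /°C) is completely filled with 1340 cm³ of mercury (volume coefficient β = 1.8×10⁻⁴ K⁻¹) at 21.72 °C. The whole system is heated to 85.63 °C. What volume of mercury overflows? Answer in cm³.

10.3 cm³

The tank also expands: β_container ≈ 3α = 6.0×10⁻⁵ /K
Net overflow = V₀(β_liq − 3α_cont)ΔT
β − 3α = 1.80×10⁻⁴ − 6.0×10⁻⁵ = 1.20×10⁻⁴ /K; ΔT = 63.91 K
ΔV = 1340 × 1.20×10⁻⁴ × 63.91 = 10.3 cm³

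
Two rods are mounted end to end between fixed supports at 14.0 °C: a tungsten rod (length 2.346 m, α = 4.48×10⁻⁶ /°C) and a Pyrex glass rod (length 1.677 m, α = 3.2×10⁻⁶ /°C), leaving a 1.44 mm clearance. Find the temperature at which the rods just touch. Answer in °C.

α₁L₁ = 1.051008×10⁻⁵ m/K, α₂L₂ = 5.3664×10⁻⁶ m/K → total 1.587648×10⁻⁵ m/K
ΔT = g/(α₁L₁+α₂L₂) = 1.44×10⁻³ / 1.587648×10⁻⁵ = 90.70 K
T = 14.0 + 90.70 = 104.70 °C

T = 105 °C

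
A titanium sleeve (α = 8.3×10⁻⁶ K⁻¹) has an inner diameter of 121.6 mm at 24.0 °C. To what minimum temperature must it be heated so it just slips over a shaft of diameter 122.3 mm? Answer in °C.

T = 718 °C

Required Δd = 122.3 − 121.6 = 0.7 mm
Δd = αd₀ΔT ⇒ ΔT = Δd/(αd₀) = 0.7 / (8.3×10⁻⁶ × 121.6) = 693.56 K
T_min = 24.0 + 693.56 = 717.56 °C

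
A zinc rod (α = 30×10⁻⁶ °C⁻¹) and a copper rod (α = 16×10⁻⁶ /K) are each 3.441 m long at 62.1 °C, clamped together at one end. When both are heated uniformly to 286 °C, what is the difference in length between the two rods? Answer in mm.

ΔT = 223.9 K
zinc: ΔL = 30×10⁻⁶ × 3.441 m × 223.9 = 2.3113×10⁻² m = 23.113 mm
copper: ΔL = 16×10⁻⁶ × 3.441 m × 223.9 = 1.2327×10⁻² m = 12.327 mm
difference = 23.113 − 12.327 = 10.786 mm

10.8 mm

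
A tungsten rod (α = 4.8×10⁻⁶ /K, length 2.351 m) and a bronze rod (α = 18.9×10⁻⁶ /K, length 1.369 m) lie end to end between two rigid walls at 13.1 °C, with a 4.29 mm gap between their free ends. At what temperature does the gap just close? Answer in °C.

T = 129 °C

α₁L₁ = 1.12848×10⁻⁵ m/K, α₂L₂ = 2.58741×10⁻⁵ m/K → total 3.71589×10⁻⁵ m/K
ΔT = g/(α₁L₁+α₂L₂) = 4.29×10⁻³ / 3.71589×10⁻⁵ = 115.45 K
T = 13.1 + 115.45 = 128.55 °C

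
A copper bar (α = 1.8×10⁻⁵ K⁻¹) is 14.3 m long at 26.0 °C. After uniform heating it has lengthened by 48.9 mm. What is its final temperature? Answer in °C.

T = 216 °C

ΔL = αL₀ΔT ⇒ ΔT = ΔL / (αL₀)
ΔT = 48.9×10⁻³ m / (1.8×10⁻⁵ × 14.3 m) = 189.98 K
T = 26.0 + 189.98 = 215.98 °C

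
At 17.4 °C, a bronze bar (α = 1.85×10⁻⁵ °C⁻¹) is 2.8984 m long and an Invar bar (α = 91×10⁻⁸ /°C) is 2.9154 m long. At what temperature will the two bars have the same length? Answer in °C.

L₁(1 + α₁ΔT) = L₂(1 + α₂ΔT) ⇒ ΔT = (L₂ − L₁)/(α₁L₁ − α₂L₂)
L₂ − L₁ = 2.9154 − 2.8984 = 1.70×10⁻² m
α₁L₁ − α₂L₂ = 1.85×10⁻⁵×2.8984 − 91×10⁻⁸×2.9154 = 5.0967386×10⁻⁵ m/K
ΔT = 1.70×10⁻² / 5.0967386×10⁻⁵ = 333.547 K
T = 17.4 + 333.547 = 350.947 °C

T = 350.9 °C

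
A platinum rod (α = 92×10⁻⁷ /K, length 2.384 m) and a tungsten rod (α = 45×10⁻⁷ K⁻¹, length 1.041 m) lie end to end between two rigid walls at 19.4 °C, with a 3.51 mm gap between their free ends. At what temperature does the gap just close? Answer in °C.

T = 151 °C

Gap closes when ΔL₁ + ΔL₂ = 3.51 mm = 3.51×10⁻³ m
(α₁L₁ + α₂L₂)ΔT = g
α₁L₁ + α₂L₂ = 92×10⁻⁷×2.384 + 45×10⁻⁷×1.041 = 2.66173×10⁻⁵ m/K
ΔT = 3.51×10⁻³ / 2.66173×10⁻⁵ = 131.87 K
T = 19.4 + 131.87 = 151.27 °C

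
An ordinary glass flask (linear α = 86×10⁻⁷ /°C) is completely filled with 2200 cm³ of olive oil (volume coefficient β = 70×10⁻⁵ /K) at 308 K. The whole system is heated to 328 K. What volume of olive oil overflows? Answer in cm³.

The flask also expands: β_container ≈ 3α = 2.58×10⁻⁵ /K
Net overflow = V₀(β_liq − 3α_cont)ΔT
β − 3α = 7.00×10⁻⁴ − 2.58×10⁻⁵ = 6.742×10⁻⁴ /K; ΔT = 20 K
ΔV = 2200 × 6.742×10⁻⁴ × 20 = 29.7 cm³

29.7 cm³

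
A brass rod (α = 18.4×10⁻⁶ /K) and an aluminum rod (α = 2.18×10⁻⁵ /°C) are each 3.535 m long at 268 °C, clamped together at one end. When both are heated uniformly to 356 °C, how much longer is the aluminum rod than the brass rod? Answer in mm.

1.06 mm

ΔT = 88 K
brass: ΔL = 18.4×10⁻⁶ × 3.535 m × 88 = 5.7239×10⁻³ m = 5.7239 mm
aluminum: ΔL = 2.18×10⁻⁵ × 3.535 m × 88 = 6.7815×10⁻³ m = 6.7815 mm
difference = 6.7815 − 5.7239 = 1.0576 mm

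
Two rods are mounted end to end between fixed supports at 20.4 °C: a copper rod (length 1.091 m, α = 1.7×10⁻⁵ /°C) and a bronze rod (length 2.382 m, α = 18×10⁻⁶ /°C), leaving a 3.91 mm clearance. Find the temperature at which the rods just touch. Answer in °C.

Gap closes when ΔL₁ + ΔL₂ = 3.91 mm = 3.91×10⁻³ m
(α₁L₁ + α₂L₂)ΔT = g
α₁L₁ + α₂L₂ = 1.7×10⁻⁵×1.091 + 18×10⁻⁶×2.382 = 6.1423×10⁻⁵ m/K
ΔT = 3.91×10⁻³ / 6.1423×10⁻⁵ = 63.657 K
T = 20.4 + 63.657 = 84.057 °C

T = 84.1 °C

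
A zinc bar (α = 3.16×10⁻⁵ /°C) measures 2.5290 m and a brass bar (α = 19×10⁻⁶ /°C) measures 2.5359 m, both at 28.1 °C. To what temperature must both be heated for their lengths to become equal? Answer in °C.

L₁(1 + α₁ΔT) = L₂(1 + α₂ΔT) ⇒ ΔT = (L₂ − L₁)/(α₁L₁ − α₂L₂)
L₂ − L₁ = 2.5359 − 2.5290 = 6.90×10⁻³ m
α₁L₁ − α₂L₂ = 3.16×10⁻⁵×2.5290 − 19×10⁻⁶×2.5359 = 3.17343×10⁻⁵ m/K
ΔT = 6.90×10⁻³ / 3.17343×10⁻⁵ = 217.430 K
T = 28.1 + 217.430 = 245.530 °C

T = 245.5 °C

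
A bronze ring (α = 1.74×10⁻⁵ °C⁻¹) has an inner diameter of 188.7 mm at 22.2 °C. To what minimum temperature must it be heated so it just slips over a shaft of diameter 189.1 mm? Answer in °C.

Required Δd = 189.1 − 188.7 = 0.4 mm
Δd = αd₀ΔT ⇒ ΔT = Δd/(αd₀) = 0.4 / (1.74×10⁻⁵ × 188.7) = 121.83 K
T_min = 22.2 + 121.83 = 144.03 °C

T = 144 °C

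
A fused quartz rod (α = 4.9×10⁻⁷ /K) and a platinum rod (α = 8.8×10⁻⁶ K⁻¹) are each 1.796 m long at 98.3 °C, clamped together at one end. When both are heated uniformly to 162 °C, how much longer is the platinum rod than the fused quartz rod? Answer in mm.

0.951 mm

ΔT = 63.7 K
fused quartz: ΔL = 4.9×10⁻⁷ × 1.796 m × 63.7 = 5.6059×10⁻⁵ m = 0.056059 mm
platinum: ΔL = 8.8×10⁻⁶ × 1.796 m × 63.7 = 1.0068×10⁻³ m = 1.0068 mm
difference = 1.0068 − 0.056059 = 0.950741 mm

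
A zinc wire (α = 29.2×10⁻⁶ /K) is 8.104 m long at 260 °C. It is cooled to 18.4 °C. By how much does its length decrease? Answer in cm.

|ΔT| = |18.4 − 260| = 241.6 K
ΔL = αL₀ΔT = (29.2×10⁻⁶)(8.104)(241.6) = 5.72×10⁻² m

ΔL = 5.72 cm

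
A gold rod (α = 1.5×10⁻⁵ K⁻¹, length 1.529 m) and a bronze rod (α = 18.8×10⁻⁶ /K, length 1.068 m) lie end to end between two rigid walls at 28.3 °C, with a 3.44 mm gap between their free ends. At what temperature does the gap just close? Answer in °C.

T = 108 °C

Gap closes when ΔL₁ + ΔL₂ = 3.44 mm = 3.44×10⁻³ m
(α₁L₁ + α₂L₂)ΔT = g
α₁L₁ + α₂L₂ = 1.5×10⁻⁵×1.529 + 18.8×10⁻⁶×1.068 = 4.30134×10⁻⁵ m/K
ΔT = 3.44×10⁻³ / 4.30134×10⁻⁵ = 79.98 K
T = 28.3 + 79.98 = 108.28 °C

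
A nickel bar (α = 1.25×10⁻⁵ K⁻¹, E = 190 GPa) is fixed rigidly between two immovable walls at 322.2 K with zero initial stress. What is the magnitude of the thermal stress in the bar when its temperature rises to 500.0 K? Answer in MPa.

σ = 422 MPa

Fully constrained: the free strain ε = αΔT is blocked, so σ = Eε = EαΔT.
|ΔT| = 177.8 K
σ = 190×10⁹ × 1.25×10⁻⁵ × 177.8 = 4.22×10⁸ Pa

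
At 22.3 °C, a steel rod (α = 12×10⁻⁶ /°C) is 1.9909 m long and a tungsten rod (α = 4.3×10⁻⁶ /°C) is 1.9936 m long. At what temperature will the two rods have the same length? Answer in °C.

T = 198.6 °C

L₁(1 + α₁ΔT) = L₂(1 + α₂ΔT) ⇒ ΔT = (L₂ − L₁)/(α₁L₁ − α₂L₂)
L₂ − L₁ = 1.9936 − 1.9909 = 2.70×10⁻³ m
α₁L₁ − α₂L₂ = 12×10⁻⁶×1.9909 − 4.3×10⁻⁶×1.9936 = 1.531832×10⁻⁵ m/K
ΔT = 2.70×10⁻³ / 1.531832×10⁻⁵ = 176.260 K
T = 22.3 + 176.260 = 198.560 °C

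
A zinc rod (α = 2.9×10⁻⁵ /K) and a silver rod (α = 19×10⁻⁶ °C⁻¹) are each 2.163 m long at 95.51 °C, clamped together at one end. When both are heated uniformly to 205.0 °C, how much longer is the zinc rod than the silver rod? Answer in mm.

2.37 mm

ΔT = 109.49 K
zinc: ΔL = 2.9×10⁻⁵ × 2.163 m × 109.49 = 6.8680×10⁻³ m = 6.8680 mm
silver: ΔL = 19×10⁻⁶ × 2.163 m × 109.49 = 4.4997×10⁻³ m = 4.4997 mm
difference = 6.8680 − 4.4997 = 2.3683 mm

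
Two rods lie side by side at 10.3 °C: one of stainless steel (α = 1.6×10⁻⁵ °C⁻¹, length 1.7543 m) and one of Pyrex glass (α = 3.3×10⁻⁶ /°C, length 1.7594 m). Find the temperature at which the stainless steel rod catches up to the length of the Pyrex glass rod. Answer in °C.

Equal length when α₁L₁ΔT − α₂L₂ΔT = L₂ − L₁ = 5.10×10⁻³ m
α₁L₁ = 2.80688×10⁻⁵, α₂L₂ = 5.80602×10⁻⁶ → Δ(αL) = 2.226278×10⁻⁵ m/K
ΔT = 5.10×10⁻³ / 2.226278×10⁻⁵ = 229.082 K, so T = 10.3 + 229.082 = 239.382 °C

T = 239.4 °C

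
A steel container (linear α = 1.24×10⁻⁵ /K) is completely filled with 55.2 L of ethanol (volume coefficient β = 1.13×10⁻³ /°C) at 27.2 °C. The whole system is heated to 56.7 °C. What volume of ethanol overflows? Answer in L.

1.78 L

The container also expands: β_container ≈ 3α = 3.72×10⁻⁵ /K
Net overflow = V₀(β_liq − 3α_cont)ΔT
β − 3α = 1.13×10⁻³ − 3.72×10⁻⁵ = 1.0928×10⁻³ /K; ΔT = 29.5 K
ΔV = 55.2 × 1.0928×10⁻³ × 29.5 = 1.78 L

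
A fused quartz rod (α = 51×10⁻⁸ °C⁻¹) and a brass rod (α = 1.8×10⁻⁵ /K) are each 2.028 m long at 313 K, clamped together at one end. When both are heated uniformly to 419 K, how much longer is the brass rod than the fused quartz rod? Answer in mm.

3.76 mm

ΔT = 106 K
fused quartz: ΔL = 51×10⁻⁸ × 2.028 m × 106 = 1.0963×10⁻⁴ m = 0.10963 mm
brass: ΔL = 1.8×10⁻⁵ × 2.028 m × 106 = 3.8694×10⁻³ m = 3.8694 mm
difference = 3.8694 − 0.10963 = 3.75977 mm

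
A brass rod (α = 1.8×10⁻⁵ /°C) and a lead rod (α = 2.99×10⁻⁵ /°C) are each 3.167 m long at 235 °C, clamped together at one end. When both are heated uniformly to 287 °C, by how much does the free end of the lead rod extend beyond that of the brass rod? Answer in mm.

1.96 mm

ΔT = 52 K
brass: ΔL = 1.8×10⁻⁵ × 3.167 m × 52 = 2.9643×10⁻³ m = 2.9643 mm
lead: ΔL = 2.99×10⁻⁵ × 3.167 m × 52 = 4.9241×10⁻³ m = 4.9241 mm
difference = 4.9241 − 2.9643 = 1.9598 mm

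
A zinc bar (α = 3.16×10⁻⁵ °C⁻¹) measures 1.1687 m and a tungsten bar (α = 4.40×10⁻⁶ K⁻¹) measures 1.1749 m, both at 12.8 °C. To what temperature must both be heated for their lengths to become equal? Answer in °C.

T = 208.0 °C

L₁(1 + α₁ΔT) = L₂(1 + α₂ΔT) ⇒ ΔT = (L₂ − L₁)/(α₁L₁ − α₂L₂)
L₂ − L₁ = 1.1749 − 1.1687 = 6.20×10⁻³ m
α₁L₁ − α₂L₂ = 3.16×10⁻⁵×1.1687 − 4.40×10⁻⁶×1.1749 = 3.176136×10⁻⁵ m/K
ΔT = 6.20×10⁻³ / 3.176136×10⁻⁵ = 195.206 K
T = 12.8 + 195.206 = 208.006 °C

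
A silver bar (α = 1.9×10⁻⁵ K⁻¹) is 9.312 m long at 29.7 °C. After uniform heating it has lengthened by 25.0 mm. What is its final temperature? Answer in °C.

T = 171 °C

ΔL = αL₀ΔT ⇒ ΔT = ΔL / (αL₀)
ΔT = 25.0×10⁻³ m / (1.9×10⁻⁵ × 9.312 m) = 141.30 K
T = 29.7 + 141.30 = 171.00 °C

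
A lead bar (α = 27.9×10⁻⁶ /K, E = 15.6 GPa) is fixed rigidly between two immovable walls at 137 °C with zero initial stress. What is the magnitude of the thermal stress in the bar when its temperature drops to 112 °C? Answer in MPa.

Fully constrained: the free strain ε = αΔT is blocked, so σ = Eε = EαΔT.
|ΔT| = 25 K
σ = 15.6×10⁹ × 27.9×10⁻⁶ × 25 = 1.09×10⁷ Pa

σ = 10.9 MPa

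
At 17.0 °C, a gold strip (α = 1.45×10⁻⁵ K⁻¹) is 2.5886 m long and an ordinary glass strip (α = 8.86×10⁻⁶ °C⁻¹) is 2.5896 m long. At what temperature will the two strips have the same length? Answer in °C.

T = 85.54 °C

Equal length when α₁L₁ΔT − α₂L₂ΔT = L₂ − L₁ = 1.00×10⁻³ m
α₁L₁ = 3.75347×10⁻⁵, α₂L₂ = 2.2943856×10⁻⁵ → Δ(αL) = 1.4590844×10⁻⁵ m/K
ΔT = 1.00×10⁻³ / 1.4590844×10⁻⁵ = 68.5361 K, so T = 17.0 + 68.5361 = 85.5361 °C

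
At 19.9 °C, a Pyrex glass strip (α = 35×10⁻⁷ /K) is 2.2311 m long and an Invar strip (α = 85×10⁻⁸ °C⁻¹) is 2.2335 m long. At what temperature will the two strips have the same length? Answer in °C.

Equal length when α₁L₁ΔT − α₂L₂ΔT = L₂ − L₁ = 2.40×10⁻³ m
α₁L₁ = 7.80885×10⁻⁶, α₂L₂ = 1.898475×10⁻⁶ → Δ(αL) = 5.910375×10⁻⁶ m/K
ΔT = 2.40×10⁻³ / 5.910375×10⁻⁶ = 406.066 K, so T = 19.9 + 406.066 = 425.966 °C

T = 426.0 °C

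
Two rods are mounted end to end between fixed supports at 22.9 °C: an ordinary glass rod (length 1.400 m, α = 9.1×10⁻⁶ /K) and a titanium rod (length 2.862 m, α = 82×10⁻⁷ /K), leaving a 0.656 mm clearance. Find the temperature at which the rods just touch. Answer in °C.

T = 41.0 °C

Gap closes when ΔL₁ + ΔL₂ = 0.656 mm = 6.56×10⁻⁴ m
(α₁L₁ + α₂L₂)ΔT = g
α₁L₁ + α₂L₂ = 9.1×10⁻⁶×1.400 + 82×10⁻⁷×2.862 = 3.62084×10⁻⁵ m/K
ΔT = 6.56×10⁻⁴ / 3.62084×10⁻⁵ = 18.117 K
T = 22.9 + 18.117 = 41.017 °C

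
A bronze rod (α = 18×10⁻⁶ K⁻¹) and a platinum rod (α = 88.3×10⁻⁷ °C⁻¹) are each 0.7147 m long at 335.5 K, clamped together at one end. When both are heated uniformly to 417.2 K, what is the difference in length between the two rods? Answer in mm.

ΔT = 81.7 K
bronze: ΔL = 18×10⁻⁶ × 0.7147 m × 81.7 = 1.0510×10⁻³ m = 1.0510 mm
platinum: ΔL = 88.3×10⁻⁷ × 0.7147 m × 81.7 = 5.1559×10⁻⁴ m = 0.51559 mm
difference = 1.0510 − 0.51559 = 0.53541 mm

0.535 mm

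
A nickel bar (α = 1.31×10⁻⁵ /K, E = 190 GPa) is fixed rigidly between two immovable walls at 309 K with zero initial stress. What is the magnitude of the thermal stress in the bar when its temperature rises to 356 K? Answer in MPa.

Fully constrained: the free strain ε = αΔT is blocked, so σ = Eε = EαΔT.
|ΔT| = 47 K
σ = 190×10⁹ × 1.31×10⁻⁵ × 47 = 1.17×10⁸ Pa

σ = 117 MPa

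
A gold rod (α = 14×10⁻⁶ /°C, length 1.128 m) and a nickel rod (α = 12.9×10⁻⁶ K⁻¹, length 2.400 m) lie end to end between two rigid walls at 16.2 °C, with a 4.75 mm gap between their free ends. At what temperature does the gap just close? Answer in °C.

Gap closes when ΔL₁ + ΔL₂ = 4.75 mm = 4.75×10⁻³ m
(α₁L₁ + α₂L₂)ΔT = g
α₁L₁ + α₂L₂ = 14×10⁻⁶×1.128 + 12.9×10⁻⁶×2.400 = 4.6752×10⁻⁵ m/K
ΔT = 4.75×10⁻³ / 4.6752×10⁻⁵ = 101.60 K
T = 16.2 + 101.60 = 117.80 °C

T = 118 °C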